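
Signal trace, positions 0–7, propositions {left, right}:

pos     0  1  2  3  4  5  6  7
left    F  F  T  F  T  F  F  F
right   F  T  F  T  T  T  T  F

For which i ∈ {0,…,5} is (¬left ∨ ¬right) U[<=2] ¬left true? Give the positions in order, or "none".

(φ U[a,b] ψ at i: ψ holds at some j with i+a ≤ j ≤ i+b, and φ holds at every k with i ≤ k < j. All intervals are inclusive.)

Evaluate at each i in [0,5]:
  i=0: ✓ (rhs at j=0)
  i=1: ✓ (rhs at j=1)
  i=2: ✓ (rhs at j=3; lhs holds on [2,2])
  i=3: ✓ (rhs at j=3)
  i=4: ✗ (lhs fails at k=4 before rhs at j=5)
  i=5: ✓ (rhs at j=5)

0, 1, 2, 3, 5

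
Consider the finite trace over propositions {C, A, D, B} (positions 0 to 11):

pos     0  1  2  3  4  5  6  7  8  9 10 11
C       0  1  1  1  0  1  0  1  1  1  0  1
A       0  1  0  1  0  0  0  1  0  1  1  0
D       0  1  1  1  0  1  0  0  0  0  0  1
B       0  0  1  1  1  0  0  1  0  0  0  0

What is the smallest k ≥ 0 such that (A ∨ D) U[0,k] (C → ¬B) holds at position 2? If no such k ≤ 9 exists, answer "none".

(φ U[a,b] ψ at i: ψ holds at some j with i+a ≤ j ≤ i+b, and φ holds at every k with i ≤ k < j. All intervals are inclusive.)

Need earliest j ≥ 2 with (C → ¬B), and (A ∨ D) at every k in [2,j-1].
  j=2: rhs fails.
  j=3: rhs fails.
  j=4: rhs holds; lhs holds on [2,3]. k = 2.

2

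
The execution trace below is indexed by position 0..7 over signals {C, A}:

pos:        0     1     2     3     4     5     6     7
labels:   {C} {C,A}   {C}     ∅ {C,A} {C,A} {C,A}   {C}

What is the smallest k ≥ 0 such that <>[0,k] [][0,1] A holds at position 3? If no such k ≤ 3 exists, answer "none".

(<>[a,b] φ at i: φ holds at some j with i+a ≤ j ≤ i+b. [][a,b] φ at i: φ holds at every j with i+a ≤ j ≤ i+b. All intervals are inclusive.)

Scan j = 3,4,… for [][0,1] A:
  j=3: fails
  j=4: holds
First hit at j=4, so smallest k = 4-3 = 1.

1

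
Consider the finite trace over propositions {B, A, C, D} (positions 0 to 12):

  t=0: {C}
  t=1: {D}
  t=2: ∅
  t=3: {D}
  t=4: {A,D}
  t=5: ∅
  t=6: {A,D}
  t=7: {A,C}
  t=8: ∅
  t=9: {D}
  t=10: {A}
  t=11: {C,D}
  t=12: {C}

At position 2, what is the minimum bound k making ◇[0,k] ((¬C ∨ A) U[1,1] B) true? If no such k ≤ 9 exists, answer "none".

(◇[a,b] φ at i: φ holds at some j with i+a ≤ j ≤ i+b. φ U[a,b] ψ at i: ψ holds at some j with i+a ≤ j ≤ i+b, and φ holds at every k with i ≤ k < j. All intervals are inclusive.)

Scan j = 2,3,… for ((¬C ∨ A) U[1,1] B):
  j=2: fails
  j=3: fails
  j=4: fails
  j=5: fails
  j=6: fails
  j=7: fails
  j=8: fails
  j=9: fails
  j=10: fails
  j=11: fails
No j in [2,11] satisfies it → none.

none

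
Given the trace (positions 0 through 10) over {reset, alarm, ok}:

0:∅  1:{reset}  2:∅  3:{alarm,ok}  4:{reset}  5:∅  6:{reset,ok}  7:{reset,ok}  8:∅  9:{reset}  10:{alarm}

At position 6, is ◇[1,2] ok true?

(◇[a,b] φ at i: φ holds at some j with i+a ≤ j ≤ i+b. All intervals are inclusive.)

Check ok at each j in [7,8]:
  j=7: true
  j=8: false
Found at j=7 → formula holds.

Yes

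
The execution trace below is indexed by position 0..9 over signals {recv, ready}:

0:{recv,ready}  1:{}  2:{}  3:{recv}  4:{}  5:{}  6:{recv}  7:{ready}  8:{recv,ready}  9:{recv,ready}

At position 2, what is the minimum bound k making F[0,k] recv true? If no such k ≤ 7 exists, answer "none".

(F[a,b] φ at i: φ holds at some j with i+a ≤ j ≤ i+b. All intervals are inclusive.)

Scan j = 2,3,… for recv:
  j=2: fails
  j=3: holds
First hit at j=3, so smallest k = 3-2 = 1.

1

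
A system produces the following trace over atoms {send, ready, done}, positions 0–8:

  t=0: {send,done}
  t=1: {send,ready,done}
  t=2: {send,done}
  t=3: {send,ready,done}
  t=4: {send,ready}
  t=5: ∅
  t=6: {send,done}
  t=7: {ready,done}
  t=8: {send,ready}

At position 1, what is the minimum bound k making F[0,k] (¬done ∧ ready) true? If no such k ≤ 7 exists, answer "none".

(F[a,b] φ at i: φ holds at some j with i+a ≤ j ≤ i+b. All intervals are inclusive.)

Scan j = 1,2,… for (¬done ∧ ready):
  j=1: fails
  j=2: fails
  j=3: fails
  j=4: holds
First hit at j=4, so smallest k = 4-1 = 3.

3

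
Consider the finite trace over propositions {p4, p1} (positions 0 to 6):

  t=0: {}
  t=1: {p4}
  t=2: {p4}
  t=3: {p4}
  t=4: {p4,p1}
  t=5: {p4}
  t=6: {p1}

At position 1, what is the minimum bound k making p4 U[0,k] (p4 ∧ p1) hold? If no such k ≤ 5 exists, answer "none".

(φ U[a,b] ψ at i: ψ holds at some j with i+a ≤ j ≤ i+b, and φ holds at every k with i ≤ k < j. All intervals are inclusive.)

Need earliest j ≥ 1 with (p4 ∧ p1), and p4 at every k in [1,j-1].
  j=1: rhs fails.
  j=2: rhs fails.
  j=3: rhs fails.
  j=4: rhs holds; lhs holds on [1,3]. k = 3.

3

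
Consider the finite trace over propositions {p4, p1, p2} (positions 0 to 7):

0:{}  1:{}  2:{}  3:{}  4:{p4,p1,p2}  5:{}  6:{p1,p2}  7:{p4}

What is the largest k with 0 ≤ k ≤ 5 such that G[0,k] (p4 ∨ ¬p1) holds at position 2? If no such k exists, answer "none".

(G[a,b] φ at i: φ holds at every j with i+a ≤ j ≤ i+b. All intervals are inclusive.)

(p4 ∨ ¬p1) must hold from j=2 onward; find where it first fails.
  j=2: holds
  j=3: holds
  j=4: holds
  j=5: holds
  j=6: fails
Holds on [2,5], so largest k = 3.

3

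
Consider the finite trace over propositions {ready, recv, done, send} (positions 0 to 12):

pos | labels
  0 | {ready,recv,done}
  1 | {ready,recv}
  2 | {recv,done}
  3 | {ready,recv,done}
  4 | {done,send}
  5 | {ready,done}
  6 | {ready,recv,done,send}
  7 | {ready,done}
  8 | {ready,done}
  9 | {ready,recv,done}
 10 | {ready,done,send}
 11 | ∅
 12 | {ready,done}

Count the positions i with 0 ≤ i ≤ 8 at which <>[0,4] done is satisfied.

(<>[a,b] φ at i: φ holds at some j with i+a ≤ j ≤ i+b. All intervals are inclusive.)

Evaluate at each i in [0,8]:
  i=0: ✓ (witness j=0)
  i=1: ✓ (witness j=2)
  i=2: ✓ (witness j=2)
  i=3: ✓ (witness j=3)
  i=4: ✓ (witness j=4)
  i=5: ✓ (witness j=5)
  i=6: ✓ (witness j=6)
  i=7: ✓ (witness j=7)
  i=8: ✓ (witness j=8)
Positions where it holds: {0, 1, 2, 3, 4, 5, 6, 7, 8} → 9.

9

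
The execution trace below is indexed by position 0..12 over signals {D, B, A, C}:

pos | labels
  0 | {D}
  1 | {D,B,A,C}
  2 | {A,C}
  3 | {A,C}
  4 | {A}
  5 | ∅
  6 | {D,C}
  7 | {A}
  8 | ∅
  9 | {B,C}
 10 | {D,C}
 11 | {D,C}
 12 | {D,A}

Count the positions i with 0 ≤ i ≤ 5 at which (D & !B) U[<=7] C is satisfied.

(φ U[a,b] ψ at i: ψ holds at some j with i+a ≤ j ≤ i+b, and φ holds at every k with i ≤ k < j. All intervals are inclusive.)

Evaluate at each i in [0,5]:
  i=0: ✓ (rhs at j=1; lhs holds on [0,0])
  i=1: ✓ (rhs at j=1)
  i=2: ✓ (rhs at j=2)
  i=3: ✓ (rhs at j=3)
  i=4: ✗ (lhs fails at k=4 before rhs at j=6)
  i=5: ✗ (lhs fails at k=5 before rhs at j=6)
Positions where it holds: {0, 1, 2, 3} → 4.

4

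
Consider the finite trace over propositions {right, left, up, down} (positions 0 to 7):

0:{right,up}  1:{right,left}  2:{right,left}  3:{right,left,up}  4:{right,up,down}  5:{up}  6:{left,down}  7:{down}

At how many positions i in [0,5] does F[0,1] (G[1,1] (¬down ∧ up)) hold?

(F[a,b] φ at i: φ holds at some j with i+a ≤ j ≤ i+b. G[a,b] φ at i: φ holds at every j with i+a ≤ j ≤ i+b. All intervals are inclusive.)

Evaluate at each i in [0,5]:
  i=0: ✗ (none in [0,1])
  i=1: ✓ (witness j=2)
  i=2: ✓ (witness j=2)
  i=3: ✓ (witness j=4)
  i=4: ✓ (witness j=4)
  i=5: ✗ (none in [5,6])
Positions where it holds: {1, 2, 3, 4} → 4.

4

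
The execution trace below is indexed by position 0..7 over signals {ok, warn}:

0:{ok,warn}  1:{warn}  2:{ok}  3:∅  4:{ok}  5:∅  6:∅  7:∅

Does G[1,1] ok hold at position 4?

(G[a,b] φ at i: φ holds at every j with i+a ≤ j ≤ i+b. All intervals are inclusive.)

False

Check ok at every j in [5,5]:
  j=5: false
Fails at j=5 → formula fails.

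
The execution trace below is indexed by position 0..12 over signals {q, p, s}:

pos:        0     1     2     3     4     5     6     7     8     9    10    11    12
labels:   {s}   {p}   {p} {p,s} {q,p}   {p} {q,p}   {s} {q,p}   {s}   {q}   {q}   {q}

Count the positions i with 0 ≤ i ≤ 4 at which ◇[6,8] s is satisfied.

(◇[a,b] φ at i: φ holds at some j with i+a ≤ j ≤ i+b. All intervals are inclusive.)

Evaluate at each i in [0,4]:
  i=0: ✓ (witness j=7)
  i=1: ✓ (witness j=7)
  i=2: ✓ (witness j=9)
  i=3: ✓ (witness j=9)
  i=4: ✗ (none in [10,12])
Positions where it holds: {0, 1, 2, 3} → 4.

4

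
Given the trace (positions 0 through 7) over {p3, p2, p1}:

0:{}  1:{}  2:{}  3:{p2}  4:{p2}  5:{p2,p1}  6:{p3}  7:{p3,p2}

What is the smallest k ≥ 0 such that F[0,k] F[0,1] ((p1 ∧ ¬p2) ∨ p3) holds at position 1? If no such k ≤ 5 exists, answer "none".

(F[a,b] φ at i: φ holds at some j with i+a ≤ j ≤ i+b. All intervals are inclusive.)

4

Scan j = 1,2,… for F[0,1] ((p1 ∧ ¬p2) ∨ p3):
  j=1: fails
  j=2: fails
  j=3: fails
  j=4: fails
  j=5: holds
First hit at j=5, so smallest k = 5-1 = 4.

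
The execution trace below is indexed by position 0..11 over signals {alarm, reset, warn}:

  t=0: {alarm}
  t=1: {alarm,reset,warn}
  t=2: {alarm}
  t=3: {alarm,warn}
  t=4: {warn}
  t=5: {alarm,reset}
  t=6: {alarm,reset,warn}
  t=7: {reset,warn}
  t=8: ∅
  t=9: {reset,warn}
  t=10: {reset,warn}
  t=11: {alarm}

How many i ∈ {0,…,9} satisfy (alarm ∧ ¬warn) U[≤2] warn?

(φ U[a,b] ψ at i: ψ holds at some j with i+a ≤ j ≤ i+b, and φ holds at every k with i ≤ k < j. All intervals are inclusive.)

Evaluate at each i in [0,9]:
  i=0: ✓ (rhs at j=1; lhs holds on [0,0])
  i=1: ✓ (rhs at j=1)
  i=2: ✓ (rhs at j=3; lhs holds on [2,2])
  i=3: ✓ (rhs at j=3)
  i=4: ✓ (rhs at j=4)
  i=5: ✓ (rhs at j=6; lhs holds on [5,5])
  i=6: ✓ (rhs at j=6)
  i=7: ✓ (rhs at j=7)
  i=8: ✗ (lhs fails at k=8 before rhs at j=9)
  i=9: ✓ (rhs at j=9)
Positions where it holds: {0, 1, 2, 3, 4, 5, 6, 7, 9} → 9.

9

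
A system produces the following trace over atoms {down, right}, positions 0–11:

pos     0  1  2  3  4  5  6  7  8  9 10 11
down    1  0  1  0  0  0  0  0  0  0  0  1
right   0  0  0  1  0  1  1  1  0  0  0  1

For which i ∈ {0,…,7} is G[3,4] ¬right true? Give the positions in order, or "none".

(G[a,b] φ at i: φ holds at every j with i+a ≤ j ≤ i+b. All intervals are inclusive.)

5, 6

Evaluate at each i in [0,7]:
  i=0: ✗ (fails at j=3)
  i=1: ✗ (fails at j=5)
  i=2: ✗ (fails at j=5)
  i=3: ✗ (fails at j=6)
  i=4: ✗ (fails at j=7)
  i=5: ✓ (all of [8,9])
  i=6: ✓ (all of [9,10])
  i=7: ✗ (fails at j=11)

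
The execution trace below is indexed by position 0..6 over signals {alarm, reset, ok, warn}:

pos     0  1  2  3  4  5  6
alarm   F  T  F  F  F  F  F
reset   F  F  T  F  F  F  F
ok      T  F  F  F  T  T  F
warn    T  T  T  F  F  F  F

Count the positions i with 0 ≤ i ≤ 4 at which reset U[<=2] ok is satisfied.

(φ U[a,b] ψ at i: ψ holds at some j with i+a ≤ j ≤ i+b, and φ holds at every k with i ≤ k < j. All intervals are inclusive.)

2

Evaluate at each i in [0,4]:
  i=0: ✓ (rhs at j=0)
  i=1: ✗ (no rhs in [1,3])
  i=2: ✗ (lhs fails at k=3 before rhs at j=4)
  i=3: ✗ (lhs fails at k=3 before rhs at j=4)
  i=4: ✓ (rhs at j=4)
Positions where it holds: {0, 4} → 2.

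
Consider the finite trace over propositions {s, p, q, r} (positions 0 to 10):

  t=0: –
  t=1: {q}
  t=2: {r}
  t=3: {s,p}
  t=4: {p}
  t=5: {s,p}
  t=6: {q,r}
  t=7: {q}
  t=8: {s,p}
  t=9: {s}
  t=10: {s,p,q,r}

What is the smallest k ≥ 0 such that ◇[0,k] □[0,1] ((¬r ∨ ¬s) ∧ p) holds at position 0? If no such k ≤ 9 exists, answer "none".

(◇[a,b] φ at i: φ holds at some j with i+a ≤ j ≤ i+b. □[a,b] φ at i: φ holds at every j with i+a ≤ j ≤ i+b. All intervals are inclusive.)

3

Scan j = 0,1,… for □[0,1] ((¬r ∨ ¬s) ∧ p):
  j=0: fails
  j=1: fails
  j=2: fails
  j=3: holds
First hit at j=3, so smallest k = 3-0 = 3.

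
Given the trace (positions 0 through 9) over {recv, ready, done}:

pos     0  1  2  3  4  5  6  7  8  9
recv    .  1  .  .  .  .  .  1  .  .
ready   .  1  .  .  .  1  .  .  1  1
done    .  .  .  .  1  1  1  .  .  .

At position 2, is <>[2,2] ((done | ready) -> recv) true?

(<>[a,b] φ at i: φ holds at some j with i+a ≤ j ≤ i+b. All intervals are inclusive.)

False

Check ((done | ready) -> recv) at each j in [4,4]:
  j=4: false
No position in the window satisfies it → formula fails.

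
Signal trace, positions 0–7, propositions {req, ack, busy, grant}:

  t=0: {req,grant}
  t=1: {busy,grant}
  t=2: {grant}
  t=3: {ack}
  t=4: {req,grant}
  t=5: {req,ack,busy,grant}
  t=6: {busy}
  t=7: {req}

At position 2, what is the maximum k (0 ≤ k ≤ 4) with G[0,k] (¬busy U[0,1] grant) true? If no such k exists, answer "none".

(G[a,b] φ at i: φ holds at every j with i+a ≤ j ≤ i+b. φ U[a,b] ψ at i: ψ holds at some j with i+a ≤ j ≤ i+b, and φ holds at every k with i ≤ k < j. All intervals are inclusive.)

(¬busy U[0,1] grant) must hold from j=2 onward; find where it first fails.
  j=2: holds
  j=3: holds
  j=4: holds
  j=5: holds
  j=6: fails
Holds on [2,5], so largest k = 3.

3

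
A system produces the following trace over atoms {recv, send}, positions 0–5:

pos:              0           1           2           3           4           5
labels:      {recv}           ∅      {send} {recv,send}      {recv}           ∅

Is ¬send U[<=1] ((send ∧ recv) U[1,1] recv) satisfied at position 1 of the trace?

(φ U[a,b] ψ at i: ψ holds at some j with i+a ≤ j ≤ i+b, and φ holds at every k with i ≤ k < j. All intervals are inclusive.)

Need some j in [1,2] with ((send ∧ recv) U[1,1] recv), and ¬send at every k in [1,j-1].
  j=1: ((send ∧ recv) U[1,1] recv) — fails.
  j=2: ((send ∧ recv) U[1,1] recv) — fails.
No j in the window works → until fails.

No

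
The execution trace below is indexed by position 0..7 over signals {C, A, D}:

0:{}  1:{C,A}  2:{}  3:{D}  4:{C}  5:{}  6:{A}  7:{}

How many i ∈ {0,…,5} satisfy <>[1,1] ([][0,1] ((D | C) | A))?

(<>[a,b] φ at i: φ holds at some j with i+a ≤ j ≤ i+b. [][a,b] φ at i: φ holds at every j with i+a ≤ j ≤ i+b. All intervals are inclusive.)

1

Evaluate at each i in [0,5]:
  i=0: ✗ (none in [1,1])
  i=1: ✗ (none in [2,2])
  i=2: ✓ (witness j=3)
  i=3: ✗ (none in [4,4])
  i=4: ✗ (none in [5,5])
  i=5: ✗ (none in [6,6])
Positions where it holds: {2} → 1.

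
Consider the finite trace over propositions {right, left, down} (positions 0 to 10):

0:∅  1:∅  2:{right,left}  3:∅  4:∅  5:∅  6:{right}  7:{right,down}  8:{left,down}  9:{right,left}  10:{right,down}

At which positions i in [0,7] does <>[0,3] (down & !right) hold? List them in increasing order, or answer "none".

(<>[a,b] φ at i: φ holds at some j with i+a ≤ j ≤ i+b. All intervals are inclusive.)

5, 6, 7

Evaluate at each i in [0,7]:
  i=0: ✗ (none in [0,3])
  i=1: ✗ (none in [1,4])
  i=2: ✗ (none in [2,5])
  i=3: ✗ (none in [3,6])
  i=4: ✗ (none in [4,7])
  i=5: ✓ (witness j=8)
  i=6: ✓ (witness j=8)
  i=7: ✓ (witness j=8)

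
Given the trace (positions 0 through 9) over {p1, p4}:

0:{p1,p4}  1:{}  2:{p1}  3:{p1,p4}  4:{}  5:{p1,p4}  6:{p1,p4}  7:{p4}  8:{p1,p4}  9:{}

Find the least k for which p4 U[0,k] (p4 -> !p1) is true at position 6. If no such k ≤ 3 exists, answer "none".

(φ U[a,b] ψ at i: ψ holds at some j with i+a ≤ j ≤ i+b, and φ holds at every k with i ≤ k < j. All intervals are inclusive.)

1

Need earliest j ≥ 6 with (p4 -> !p1), and p4 at every k in [6,j-1].
  j=6: rhs fails.
  j=7: rhs holds; lhs holds on [6,6]. k = 1.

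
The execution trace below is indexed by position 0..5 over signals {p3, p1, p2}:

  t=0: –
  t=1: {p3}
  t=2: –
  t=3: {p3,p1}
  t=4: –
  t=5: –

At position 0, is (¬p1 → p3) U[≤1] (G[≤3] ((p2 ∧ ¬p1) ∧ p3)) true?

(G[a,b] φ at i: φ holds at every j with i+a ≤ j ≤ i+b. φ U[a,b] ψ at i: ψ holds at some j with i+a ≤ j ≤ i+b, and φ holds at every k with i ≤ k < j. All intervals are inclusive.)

Does not hold

Need some j in [0,1] with G[≤3] ((p2 ∧ ¬p1) ∧ p3), and (¬p1 → p3) at every k in [0,j-1].
  j=0: G[≤3] ((p2 ∧ ¬p1) ∧ p3) — fails at 0.
  j=1: G[≤3] ((p2 ∧ ¬p1) ∧ p3) — fails at 1.
No j in the window works → until fails.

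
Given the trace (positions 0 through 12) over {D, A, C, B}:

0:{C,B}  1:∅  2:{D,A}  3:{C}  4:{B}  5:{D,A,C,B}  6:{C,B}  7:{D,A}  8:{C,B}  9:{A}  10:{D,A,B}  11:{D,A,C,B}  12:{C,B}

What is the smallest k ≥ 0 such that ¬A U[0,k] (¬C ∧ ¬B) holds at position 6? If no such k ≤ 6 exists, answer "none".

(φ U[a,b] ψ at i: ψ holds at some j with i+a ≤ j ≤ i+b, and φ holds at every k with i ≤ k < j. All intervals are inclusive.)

1

Need earliest j ≥ 6 with (¬C ∧ ¬B), and ¬A at every k in [6,j-1].
  j=6: rhs fails.
  j=7: rhs holds; lhs holds on [6,6]. k = 1.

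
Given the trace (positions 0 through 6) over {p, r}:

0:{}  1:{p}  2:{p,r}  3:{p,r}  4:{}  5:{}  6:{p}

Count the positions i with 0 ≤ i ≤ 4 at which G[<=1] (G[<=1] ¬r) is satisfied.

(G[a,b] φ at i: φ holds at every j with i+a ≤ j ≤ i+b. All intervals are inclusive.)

Evaluate at each i in [0,4]:
  i=0: ✗ (fails at j=1)
  i=1: ✗ (fails at j=1)
  i=2: ✗ (fails at j=2)
  i=3: ✗ (fails at j=3)
  i=4: ✓ (all of [4,5])
Positions where it holds: {4} → 1.

1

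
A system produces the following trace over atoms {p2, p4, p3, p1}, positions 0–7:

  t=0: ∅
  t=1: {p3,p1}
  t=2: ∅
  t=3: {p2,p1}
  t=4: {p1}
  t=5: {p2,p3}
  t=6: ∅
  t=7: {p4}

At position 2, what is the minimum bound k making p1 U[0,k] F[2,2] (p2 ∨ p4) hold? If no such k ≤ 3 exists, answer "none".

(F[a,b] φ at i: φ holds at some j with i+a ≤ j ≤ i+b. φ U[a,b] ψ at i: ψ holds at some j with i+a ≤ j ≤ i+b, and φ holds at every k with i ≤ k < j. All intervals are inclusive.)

Need earliest j ≥ 2 with F[2,2] (p2 ∨ p4), and p1 at every k in [2,j-1].
  j=2: rhs fails.
  j=3: rhs holds but lhs fails at k=2.
  j=4: rhs fails.
  j=5: rhs holds but lhs fails at k=2.
No witness within the range → none.

none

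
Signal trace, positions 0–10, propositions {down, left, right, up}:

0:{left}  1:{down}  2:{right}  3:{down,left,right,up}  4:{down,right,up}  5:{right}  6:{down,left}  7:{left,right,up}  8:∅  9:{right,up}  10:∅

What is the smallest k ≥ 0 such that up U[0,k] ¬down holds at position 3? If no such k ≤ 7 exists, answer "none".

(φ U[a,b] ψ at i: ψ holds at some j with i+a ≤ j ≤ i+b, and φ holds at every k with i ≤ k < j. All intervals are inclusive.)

Need earliest j ≥ 3 with ¬down, and up at every k in [3,j-1].
  j=3: rhs fails.
  j=4: rhs fails.
  j=5: rhs holds; lhs holds on [3,4]. k = 2.

2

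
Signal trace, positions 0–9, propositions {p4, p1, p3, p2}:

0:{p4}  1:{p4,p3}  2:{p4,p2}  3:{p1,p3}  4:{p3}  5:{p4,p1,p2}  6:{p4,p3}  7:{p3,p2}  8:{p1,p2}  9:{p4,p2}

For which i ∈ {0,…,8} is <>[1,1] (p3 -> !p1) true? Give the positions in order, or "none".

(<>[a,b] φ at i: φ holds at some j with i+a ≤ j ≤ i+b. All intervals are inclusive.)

0, 1, 3, 4, 5, 6, 7, 8

Evaluate at each i in [0,8]:
  i=0: ✓ (witness j=1)
  i=1: ✓ (witness j=2)
  i=2: ✗ (none in [3,3])
  i=3: ✓ (witness j=4)
  i=4: ✓ (witness j=5)
  i=5: ✓ (witness j=6)
  i=6: ✓ (witness j=7)
  i=7: ✓ (witness j=8)
  i=8: ✓ (witness j=9)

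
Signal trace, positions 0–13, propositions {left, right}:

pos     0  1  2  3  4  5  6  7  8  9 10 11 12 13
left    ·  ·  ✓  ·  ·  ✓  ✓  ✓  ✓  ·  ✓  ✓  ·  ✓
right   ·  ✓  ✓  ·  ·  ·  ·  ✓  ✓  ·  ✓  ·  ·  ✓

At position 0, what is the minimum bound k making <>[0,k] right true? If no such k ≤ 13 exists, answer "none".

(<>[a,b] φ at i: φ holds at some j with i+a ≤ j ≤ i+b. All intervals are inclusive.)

1

Scan j = 0,1,… for right:
  j=0: fails
  j=1: holds
First hit at j=1, so smallest k = 1-0 = 1.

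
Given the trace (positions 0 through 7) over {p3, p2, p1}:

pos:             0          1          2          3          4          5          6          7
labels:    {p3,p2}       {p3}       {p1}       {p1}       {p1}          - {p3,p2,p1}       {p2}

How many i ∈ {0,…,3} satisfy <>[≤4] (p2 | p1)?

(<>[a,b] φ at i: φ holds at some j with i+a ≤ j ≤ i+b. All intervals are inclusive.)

Evaluate at each i in [0,3]:
  i=0: ✓ (witness j=0)
  i=1: ✓ (witness j=2)
  i=2: ✓ (witness j=2)
  i=3: ✓ (witness j=3)
Positions where it holds: {0, 1, 2, 3} → 4.

4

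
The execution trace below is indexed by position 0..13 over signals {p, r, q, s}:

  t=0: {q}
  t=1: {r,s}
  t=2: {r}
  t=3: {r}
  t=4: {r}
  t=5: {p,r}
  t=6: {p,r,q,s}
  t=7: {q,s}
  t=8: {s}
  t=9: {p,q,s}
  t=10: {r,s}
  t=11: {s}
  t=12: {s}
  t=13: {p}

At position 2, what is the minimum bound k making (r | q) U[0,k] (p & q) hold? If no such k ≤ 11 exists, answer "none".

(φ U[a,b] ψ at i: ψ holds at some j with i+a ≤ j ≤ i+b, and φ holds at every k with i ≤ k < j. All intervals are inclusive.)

Need earliest j ≥ 2 with (p & q), and (r | q) at every k in [2,j-1].
  j=2: rhs fails.
  j=3: rhs fails.
  j=4: rhs fails.
  j=5: rhs fails.
  j=6: rhs holds; lhs holds on [2,5]. k = 4.

4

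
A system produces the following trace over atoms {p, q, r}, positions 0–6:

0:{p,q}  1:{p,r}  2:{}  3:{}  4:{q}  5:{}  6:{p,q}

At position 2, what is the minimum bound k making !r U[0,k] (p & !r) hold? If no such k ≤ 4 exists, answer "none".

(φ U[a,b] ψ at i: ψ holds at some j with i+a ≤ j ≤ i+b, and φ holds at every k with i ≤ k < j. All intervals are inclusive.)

4

Need earliest j ≥ 2 with (p & !r), and !r at every k in [2,j-1].
  j=2: rhs fails.
  j=3: rhs fails.
  j=4: rhs fails.
  j=5: rhs fails.
  j=6: rhs holds; lhs holds on [2,5]. k = 4.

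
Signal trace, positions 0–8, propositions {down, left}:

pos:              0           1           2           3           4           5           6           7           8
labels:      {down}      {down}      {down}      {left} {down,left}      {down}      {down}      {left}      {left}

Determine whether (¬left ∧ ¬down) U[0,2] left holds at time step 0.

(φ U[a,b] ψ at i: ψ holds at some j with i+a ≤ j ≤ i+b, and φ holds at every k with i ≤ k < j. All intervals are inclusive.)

Does not hold

Need some j in [0,2] with left, and (¬left ∧ ¬down) at every k in [0,j-1].
  j=0: left false.
  j=1: left false.
  j=2: left false.
No j in the window works → until fails.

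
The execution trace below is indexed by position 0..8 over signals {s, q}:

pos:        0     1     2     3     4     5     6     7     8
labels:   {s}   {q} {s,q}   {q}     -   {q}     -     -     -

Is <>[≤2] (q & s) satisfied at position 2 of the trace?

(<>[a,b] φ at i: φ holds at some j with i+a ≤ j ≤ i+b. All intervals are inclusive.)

Holds

Check (q & s) at each j in [2,4]:
  j=2: true
  j=3: false
  j=4: false
Found at j=2 → formula holds.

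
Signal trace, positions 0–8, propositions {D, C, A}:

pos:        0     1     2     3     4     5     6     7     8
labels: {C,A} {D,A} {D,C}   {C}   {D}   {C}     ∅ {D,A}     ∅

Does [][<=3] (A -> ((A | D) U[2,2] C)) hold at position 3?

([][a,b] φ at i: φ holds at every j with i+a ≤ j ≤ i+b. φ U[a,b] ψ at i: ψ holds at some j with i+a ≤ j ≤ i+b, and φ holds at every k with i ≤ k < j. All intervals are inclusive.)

Holds

Check (A -> ((A | D) U[2,2] C)) at every j in [3,6]:
  j=3: antecedent false → ✓
  j=4: antecedent false → ✓
  j=5: antecedent false → ✓
  j=6: antecedent false → ✓
All positions satisfy it → formula holds.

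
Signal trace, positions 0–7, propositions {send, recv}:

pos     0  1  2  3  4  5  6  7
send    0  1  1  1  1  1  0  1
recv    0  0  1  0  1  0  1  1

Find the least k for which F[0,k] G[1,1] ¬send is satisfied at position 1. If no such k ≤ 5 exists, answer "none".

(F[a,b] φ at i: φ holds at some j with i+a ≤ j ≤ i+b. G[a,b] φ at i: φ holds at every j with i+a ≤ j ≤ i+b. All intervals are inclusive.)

4

Scan j = 1,2,… for G[1,1] ¬send:
  j=1: fails
  j=2: fails
  j=3: fails
  j=4: fails
  j=5: holds
First hit at j=5, so smallest k = 5-1 = 4.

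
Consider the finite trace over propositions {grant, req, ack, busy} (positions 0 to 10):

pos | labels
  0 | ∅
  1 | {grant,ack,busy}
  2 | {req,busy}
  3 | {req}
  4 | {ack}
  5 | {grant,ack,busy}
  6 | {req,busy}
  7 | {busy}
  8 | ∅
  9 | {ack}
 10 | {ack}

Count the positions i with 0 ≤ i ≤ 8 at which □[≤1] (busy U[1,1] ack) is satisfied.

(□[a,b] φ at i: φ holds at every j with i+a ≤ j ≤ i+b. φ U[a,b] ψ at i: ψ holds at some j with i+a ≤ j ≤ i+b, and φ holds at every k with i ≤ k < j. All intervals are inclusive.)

0

Evaluate at each i in [0,8]:
  i=0: ✗ (fails at j=0)
  i=1: ✗ (fails at j=1)
  i=2: ✗ (fails at j=2)
  i=3: ✗ (fails at j=3)
  i=4: ✗ (fails at j=4)
  i=5: ✗ (fails at j=5)
  i=6: ✗ (fails at j=6)
  i=7: ✗ (fails at j=7)
  i=8: ✗ (fails at j=8)
Positions where it holds: {} → 0.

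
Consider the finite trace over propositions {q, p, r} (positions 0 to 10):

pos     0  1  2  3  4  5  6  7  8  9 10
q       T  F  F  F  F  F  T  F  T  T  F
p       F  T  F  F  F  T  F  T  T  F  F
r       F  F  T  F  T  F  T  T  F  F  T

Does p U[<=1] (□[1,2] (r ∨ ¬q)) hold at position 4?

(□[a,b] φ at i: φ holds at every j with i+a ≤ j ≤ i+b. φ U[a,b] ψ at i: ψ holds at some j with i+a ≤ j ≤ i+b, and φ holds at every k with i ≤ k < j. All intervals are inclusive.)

Need some j in [4,5] with □[1,2] (r ∨ ¬q), and p at every k in [4,j-1].
  j=4: □[1,2] (r ∨ ¬q) holds; no prefix to check → satisfied.

True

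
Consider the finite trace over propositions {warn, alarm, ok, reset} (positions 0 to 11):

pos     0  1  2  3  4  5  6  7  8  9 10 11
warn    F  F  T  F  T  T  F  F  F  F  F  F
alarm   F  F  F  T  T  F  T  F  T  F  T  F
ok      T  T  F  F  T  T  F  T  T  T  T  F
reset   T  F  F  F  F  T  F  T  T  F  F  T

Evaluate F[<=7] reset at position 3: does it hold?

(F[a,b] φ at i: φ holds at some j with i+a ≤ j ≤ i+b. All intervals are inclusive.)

Check reset at each j in [3,10]:
  j=3: false
  j=4: false
  j=5: true
  j=6: false
  j=7: true
  j=8: true
  j=9: false
  j=10: false
Found at j=5 → formula holds.

True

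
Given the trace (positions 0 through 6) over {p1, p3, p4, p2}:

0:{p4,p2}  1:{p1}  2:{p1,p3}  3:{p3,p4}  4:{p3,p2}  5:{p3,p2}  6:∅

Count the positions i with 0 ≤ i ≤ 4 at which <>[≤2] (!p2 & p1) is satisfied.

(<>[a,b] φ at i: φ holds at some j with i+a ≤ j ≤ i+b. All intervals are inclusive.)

3

Evaluate at each i in [0,4]:
  i=0: ✓ (witness j=1)
  i=1: ✓ (witness j=1)
  i=2: ✓ (witness j=2)
  i=3: ✗ (none in [3,5])
  i=4: ✗ (none in [4,6])
Positions where it holds: {0, 1, 2} → 3.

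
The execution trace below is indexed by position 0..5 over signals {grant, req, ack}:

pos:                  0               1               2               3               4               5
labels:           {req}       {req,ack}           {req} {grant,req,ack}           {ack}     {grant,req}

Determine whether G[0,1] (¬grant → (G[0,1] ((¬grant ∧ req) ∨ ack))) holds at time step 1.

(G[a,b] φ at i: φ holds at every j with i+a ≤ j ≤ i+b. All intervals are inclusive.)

Holds

Check (¬grant → (G[0,1] ((¬grant ∧ req) ∨ ack))) at every j in [1,2]:
  j=1: antecedent true; consequent holds on [1,2] → ✓
  j=2: antecedent true; consequent holds on [2,3] → ✓
All positions satisfy it → formula holds.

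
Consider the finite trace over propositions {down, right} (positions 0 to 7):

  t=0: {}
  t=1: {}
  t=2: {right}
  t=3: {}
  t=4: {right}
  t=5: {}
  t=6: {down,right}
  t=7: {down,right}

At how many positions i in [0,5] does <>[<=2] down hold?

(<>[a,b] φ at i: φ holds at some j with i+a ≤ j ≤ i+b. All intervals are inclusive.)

Evaluate at each i in [0,5]:
  i=0: ✗ (none in [0,2])
  i=1: ✗ (none in [1,3])
  i=2: ✗ (none in [2,4])
  i=3: ✗ (none in [3,5])
  i=4: ✓ (witness j=6)
  i=5: ✓ (witness j=6)
Positions where it holds: {4, 5} → 2.

2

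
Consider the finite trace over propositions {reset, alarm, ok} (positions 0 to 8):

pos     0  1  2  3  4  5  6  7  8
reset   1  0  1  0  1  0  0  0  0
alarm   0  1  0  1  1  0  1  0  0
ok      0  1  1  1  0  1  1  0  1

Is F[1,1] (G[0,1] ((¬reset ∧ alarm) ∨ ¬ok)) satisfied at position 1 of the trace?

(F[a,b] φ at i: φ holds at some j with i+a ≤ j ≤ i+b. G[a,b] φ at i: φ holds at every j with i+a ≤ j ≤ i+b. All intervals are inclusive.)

False

Check G[0,1] ((¬reset ∧ alarm) ∨ ¬ok) at each j in [2,2]:
  j=2: fails at 2
No position in the window satisfies it → formula fails.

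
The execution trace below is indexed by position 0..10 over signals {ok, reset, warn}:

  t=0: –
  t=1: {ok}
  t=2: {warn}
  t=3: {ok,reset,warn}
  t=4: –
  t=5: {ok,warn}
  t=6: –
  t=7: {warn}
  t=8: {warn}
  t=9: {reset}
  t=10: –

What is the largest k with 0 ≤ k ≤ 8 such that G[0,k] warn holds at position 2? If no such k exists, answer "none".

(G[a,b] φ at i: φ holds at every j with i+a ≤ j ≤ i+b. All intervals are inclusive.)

warn must hold from j=2 onward; find where it first fails.
  j=2: holds
  j=3: holds
  j=4: fails
Holds on [2,3], so largest k = 1.

1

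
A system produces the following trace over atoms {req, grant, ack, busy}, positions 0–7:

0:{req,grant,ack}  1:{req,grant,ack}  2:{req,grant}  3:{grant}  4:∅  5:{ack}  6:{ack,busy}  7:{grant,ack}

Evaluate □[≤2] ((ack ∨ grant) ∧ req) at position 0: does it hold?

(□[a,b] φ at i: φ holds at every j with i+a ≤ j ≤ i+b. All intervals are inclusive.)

Check ((ack ∨ grant) ∧ req) at every j in [0,2]:
  j=0: true
  j=1: true
  j=2: true
All positions satisfy it → formula holds.

Yes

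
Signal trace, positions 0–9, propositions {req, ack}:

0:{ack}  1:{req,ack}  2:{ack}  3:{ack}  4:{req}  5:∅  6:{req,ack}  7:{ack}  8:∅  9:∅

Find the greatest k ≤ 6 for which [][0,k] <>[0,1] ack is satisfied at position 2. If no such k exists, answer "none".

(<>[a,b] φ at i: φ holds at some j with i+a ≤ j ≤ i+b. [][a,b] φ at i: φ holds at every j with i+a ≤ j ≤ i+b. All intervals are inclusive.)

1

<>[0,1] ack must hold from j=2 onward; find where it first fails.
  j=2: holds
  j=3: holds
  j=4: fails
Holds on [2,3], so largest k = 1.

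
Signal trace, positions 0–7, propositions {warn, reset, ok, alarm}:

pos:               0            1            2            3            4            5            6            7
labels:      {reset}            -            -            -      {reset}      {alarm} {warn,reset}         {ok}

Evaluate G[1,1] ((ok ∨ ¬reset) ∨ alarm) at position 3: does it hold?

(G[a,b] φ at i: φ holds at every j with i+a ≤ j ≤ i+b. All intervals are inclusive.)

Check ((ok ∨ ¬reset) ∨ alarm) at every j in [4,4]:
  j=4: false
Fails at j=4 → formula fails.

Does not hold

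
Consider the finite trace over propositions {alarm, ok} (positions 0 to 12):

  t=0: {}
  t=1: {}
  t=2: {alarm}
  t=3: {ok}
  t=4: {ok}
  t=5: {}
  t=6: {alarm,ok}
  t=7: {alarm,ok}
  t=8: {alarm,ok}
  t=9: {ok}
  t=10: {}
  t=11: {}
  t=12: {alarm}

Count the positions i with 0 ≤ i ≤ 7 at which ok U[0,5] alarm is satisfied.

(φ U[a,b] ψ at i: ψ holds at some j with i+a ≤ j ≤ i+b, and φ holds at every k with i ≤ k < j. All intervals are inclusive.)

3

Evaluate at each i in [0,7]:
  i=0: ✗ (lhs fails at k=0 before rhs at j=2)
  i=1: ✗ (lhs fails at k=1 before rhs at j=2)
  i=2: ✓ (rhs at j=2)
  i=3: ✗ (lhs fails at k=5 before rhs at j=6)
  i=4: ✗ (lhs fails at k=5 before rhs at j=6)
  i=5: ✗ (lhs fails at k=5 before rhs at j=6)
  i=6: ✓ (rhs at j=6)
  i=7: ✓ (rhs at j=7)
Positions where it holds: {2, 6, 7} → 3.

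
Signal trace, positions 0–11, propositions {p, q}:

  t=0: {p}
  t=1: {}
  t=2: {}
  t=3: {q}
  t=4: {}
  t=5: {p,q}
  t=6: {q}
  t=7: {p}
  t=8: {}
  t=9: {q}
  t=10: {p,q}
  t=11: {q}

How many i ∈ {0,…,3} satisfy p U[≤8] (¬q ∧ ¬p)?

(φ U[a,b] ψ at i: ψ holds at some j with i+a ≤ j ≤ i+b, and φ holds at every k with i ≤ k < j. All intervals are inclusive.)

Evaluate at each i in [0,3]:
  i=0: ✓ (rhs at j=1; lhs holds on [0,0])
  i=1: ✓ (rhs at j=1)
  i=2: ✓ (rhs at j=2)
  i=3: ✗ (lhs fails at k=3 before rhs at j=4)
Positions where it holds: {0, 1, 2} → 3.

3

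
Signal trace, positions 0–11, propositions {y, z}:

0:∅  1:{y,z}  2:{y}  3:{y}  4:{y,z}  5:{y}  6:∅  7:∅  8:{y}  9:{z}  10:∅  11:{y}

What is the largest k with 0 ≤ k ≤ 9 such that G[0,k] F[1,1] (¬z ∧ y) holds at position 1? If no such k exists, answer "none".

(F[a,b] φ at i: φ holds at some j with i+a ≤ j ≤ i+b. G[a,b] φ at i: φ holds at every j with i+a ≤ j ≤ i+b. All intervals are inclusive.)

F[1,1] (¬z ∧ y) must hold from j=1 onward; find where it first fails.
  j=1: holds
  j=2: holds
  j=3: fails
Holds on [1,2], so largest k = 1.

1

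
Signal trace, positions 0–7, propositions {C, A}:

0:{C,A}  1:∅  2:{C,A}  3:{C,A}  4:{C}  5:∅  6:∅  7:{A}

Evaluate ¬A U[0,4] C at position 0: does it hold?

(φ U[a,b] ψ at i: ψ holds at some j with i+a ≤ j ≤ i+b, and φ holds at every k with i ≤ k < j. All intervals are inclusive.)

Holds

Need some j in [0,4] with C, and ¬A at every k in [0,j-1].
  j=0: C holds; no prefix to check → satisfied.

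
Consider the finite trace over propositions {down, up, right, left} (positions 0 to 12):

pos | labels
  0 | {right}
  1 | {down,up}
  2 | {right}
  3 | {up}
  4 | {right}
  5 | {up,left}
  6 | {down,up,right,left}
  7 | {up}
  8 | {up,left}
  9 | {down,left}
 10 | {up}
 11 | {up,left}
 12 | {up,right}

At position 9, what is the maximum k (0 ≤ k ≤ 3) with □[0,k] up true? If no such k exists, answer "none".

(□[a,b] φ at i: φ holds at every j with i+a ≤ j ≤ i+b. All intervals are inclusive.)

none

up must hold from j=9 onward; find where it first fails.
  j=9: fails → no k works.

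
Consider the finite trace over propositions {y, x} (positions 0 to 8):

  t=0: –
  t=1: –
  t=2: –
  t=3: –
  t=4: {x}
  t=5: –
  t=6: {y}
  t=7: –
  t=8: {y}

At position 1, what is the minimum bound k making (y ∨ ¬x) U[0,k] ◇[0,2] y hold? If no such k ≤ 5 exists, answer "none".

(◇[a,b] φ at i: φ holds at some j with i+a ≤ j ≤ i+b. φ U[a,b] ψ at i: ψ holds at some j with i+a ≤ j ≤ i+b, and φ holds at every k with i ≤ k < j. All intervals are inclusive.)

3

Need earliest j ≥ 1 with ◇[0,2] y, and (y ∨ ¬x) at every k in [1,j-1].
  j=1: rhs fails.
  j=2: rhs fails.
  j=3: rhs fails.
  j=4: rhs holds; lhs holds on [1,3]. k = 3.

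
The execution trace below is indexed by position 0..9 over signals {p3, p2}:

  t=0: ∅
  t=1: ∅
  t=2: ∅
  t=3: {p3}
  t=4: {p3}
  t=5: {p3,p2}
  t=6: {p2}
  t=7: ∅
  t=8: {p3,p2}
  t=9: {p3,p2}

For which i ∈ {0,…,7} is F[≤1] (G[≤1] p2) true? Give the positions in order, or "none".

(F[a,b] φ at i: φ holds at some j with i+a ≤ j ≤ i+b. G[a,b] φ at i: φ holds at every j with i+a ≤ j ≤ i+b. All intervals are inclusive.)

4, 5, 7

Evaluate at each i in [0,7]:
  i=0: ✗ (none in [0,1])
  i=1: ✗ (none in [1,2])
  i=2: ✗ (none in [2,3])
  i=3: ✗ (none in [3,4])
  i=4: ✓ (witness j=5)
  i=5: ✓ (witness j=5)
  i=6: ✗ (none in [6,7])
  i=7: ✓ (witness j=8)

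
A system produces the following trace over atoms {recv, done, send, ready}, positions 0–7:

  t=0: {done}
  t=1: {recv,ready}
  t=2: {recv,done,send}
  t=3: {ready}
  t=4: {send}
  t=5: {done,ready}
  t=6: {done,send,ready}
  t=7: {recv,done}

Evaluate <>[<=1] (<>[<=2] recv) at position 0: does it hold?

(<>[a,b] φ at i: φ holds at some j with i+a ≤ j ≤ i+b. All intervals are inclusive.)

Yes

Check <>[<=2] recv at each j in [0,1]:
  j=0: holds (witness at 1)
  j=1: holds (witness at 1)
Found at j=0 → formula holds.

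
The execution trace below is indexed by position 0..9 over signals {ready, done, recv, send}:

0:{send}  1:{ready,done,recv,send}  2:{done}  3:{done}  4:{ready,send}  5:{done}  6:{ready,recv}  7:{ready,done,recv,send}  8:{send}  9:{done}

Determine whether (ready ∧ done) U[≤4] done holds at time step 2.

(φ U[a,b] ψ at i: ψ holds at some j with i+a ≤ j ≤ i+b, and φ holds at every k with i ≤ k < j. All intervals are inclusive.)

Need some j in [2,6] with done, and (ready ∧ done) at every k in [2,j-1].
  j=2: done holds; no prefix to check → satisfied.

Yes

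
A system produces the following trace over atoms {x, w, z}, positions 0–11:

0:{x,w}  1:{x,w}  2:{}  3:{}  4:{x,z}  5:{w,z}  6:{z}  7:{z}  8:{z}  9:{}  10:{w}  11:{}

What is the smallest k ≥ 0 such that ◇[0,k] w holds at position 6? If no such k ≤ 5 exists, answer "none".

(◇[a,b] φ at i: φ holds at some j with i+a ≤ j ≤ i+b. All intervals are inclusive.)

Scan j = 6,7,… for w:
  j=6: fails
  j=7: fails
  j=8: fails
  j=9: fails
  j=10: holds
First hit at j=10, so smallest k = 10-6 = 4.

4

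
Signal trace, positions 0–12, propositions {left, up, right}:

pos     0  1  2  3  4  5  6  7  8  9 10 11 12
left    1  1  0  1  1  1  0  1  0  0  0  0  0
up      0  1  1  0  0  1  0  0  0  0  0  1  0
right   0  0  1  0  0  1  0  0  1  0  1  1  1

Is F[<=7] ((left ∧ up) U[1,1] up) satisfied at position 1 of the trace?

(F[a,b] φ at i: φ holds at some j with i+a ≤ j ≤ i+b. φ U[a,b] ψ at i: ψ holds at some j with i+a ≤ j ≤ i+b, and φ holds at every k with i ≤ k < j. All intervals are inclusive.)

Check ((left ∧ up) U[1,1] up) at each j in [1,8]:
  j=1: holds
  j=2: fails
  j=3: fails
  j=4: fails
  j=5: fails
  j=6: fails
  j=7: fails
  j=8: fails
Found at j=1 → formula holds.

True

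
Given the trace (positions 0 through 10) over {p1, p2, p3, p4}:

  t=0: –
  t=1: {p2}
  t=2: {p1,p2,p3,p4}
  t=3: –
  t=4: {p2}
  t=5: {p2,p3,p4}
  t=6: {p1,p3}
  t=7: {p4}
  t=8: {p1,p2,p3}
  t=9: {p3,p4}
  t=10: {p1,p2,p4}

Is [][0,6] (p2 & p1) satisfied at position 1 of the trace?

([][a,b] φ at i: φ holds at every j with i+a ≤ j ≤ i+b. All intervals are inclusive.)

No

Check (p2 & p1) at every j in [1,7]:
  j=1: false
  j=2: true
  j=3: false
  j=4: false
  j=5: false
  j=6: false
  j=7: false
Fails at j=1 → formula fails.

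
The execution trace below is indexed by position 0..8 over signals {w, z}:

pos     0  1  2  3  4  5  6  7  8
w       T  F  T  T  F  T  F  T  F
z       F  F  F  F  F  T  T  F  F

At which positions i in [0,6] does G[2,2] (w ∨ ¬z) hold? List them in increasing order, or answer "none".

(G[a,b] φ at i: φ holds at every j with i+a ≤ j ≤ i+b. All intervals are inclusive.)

0, 1, 2, 3, 5, 6

Evaluate at each i in [0,6]:
  i=0: ✓ (all of [2,2])
  i=1: ✓ (all of [3,3])
  i=2: ✓ (all of [4,4])
  i=3: ✓ (all of [5,5])
  i=4: ✗ (fails at j=6)
  i=5: ✓ (all of [7,7])
  i=6: ✓ (all of [8,8])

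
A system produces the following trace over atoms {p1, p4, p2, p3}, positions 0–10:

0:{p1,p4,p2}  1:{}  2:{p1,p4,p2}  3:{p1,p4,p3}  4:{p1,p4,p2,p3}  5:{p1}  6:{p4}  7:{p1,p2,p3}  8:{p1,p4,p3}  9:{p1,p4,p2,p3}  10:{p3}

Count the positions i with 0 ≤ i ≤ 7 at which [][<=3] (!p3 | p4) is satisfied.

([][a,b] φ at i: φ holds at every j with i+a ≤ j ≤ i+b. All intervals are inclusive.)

Evaluate at each i in [0,7]:
  i=0: ✓ (all of [0,3])
  i=1: ✓ (all of [1,4])
  i=2: ✓ (all of [2,5])
  i=3: ✓ (all of [3,6])
  i=4: ✗ (fails at j=7)
  i=5: ✗ (fails at j=7)
  i=6: ✗ (fails at j=7)
  i=7: ✗ (fails at j=7)
Positions where it holds: {0, 1, 2, 3} → 4.

4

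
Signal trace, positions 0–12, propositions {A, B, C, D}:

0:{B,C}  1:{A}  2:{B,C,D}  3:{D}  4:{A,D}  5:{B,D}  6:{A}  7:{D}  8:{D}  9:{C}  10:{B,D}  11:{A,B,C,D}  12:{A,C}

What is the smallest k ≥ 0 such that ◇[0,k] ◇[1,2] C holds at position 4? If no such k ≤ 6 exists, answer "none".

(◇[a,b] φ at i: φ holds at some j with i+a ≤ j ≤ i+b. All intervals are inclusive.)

Scan j = 4,5,… for ◇[1,2] C:
  j=4: fails
  j=5: fails
  j=6: fails
  j=7: holds
First hit at j=7, so smallest k = 7-4 = 3.

3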